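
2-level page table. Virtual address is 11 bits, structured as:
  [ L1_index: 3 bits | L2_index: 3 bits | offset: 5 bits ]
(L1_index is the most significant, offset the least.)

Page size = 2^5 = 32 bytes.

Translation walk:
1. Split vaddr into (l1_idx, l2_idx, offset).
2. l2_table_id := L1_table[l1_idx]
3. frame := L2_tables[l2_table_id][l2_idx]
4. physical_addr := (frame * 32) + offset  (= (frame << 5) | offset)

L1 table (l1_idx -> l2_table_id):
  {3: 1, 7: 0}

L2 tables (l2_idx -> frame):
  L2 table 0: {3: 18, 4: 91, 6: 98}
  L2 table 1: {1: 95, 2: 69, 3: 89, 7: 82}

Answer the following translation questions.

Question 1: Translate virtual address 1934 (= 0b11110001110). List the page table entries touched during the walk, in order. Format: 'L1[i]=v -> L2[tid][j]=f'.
vaddr = 1934 = 0b11110001110
Split: l1_idx=7, l2_idx=4, offset=14

Answer: L1[7]=0 -> L2[0][4]=91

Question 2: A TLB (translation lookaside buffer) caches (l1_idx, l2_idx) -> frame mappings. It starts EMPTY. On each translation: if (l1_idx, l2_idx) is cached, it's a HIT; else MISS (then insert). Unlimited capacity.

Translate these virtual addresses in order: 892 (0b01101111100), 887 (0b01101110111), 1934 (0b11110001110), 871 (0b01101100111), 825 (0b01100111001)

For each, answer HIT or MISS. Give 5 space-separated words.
vaddr=892: (3,3) not in TLB -> MISS, insert
vaddr=887: (3,3) in TLB -> HIT
vaddr=1934: (7,4) not in TLB -> MISS, insert
vaddr=871: (3,3) in TLB -> HIT
vaddr=825: (3,1) not in TLB -> MISS, insert

Answer: MISS HIT MISS HIT MISS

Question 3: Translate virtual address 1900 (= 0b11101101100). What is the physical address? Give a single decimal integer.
vaddr = 1900 = 0b11101101100
Split: l1_idx=7, l2_idx=3, offset=12
L1[7] = 0
L2[0][3] = 18
paddr = 18 * 32 + 12 = 588

Answer: 588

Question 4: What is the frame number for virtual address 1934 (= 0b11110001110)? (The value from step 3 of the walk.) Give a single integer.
Answer: 91

Derivation:
vaddr = 1934: l1_idx=7, l2_idx=4
L1[7] = 0; L2[0][4] = 91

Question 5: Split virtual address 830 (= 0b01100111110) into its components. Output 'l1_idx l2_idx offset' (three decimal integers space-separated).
vaddr = 830 = 0b01100111110
  top 3 bits -> l1_idx = 3
  next 3 bits -> l2_idx = 1
  bottom 5 bits -> offset = 30

Answer: 3 1 30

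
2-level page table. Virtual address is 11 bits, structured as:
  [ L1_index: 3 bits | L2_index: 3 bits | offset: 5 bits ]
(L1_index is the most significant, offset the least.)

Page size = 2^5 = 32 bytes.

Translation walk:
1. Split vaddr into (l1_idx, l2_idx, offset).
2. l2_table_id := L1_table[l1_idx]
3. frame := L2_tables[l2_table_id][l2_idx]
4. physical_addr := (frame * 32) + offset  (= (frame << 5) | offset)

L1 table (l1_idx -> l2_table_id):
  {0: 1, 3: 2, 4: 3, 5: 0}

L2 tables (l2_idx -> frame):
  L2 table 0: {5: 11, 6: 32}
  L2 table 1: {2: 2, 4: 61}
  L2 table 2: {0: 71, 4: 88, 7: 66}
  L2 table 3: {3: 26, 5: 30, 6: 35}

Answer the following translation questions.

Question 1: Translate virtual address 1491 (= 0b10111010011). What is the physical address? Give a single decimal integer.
Answer: 1043

Derivation:
vaddr = 1491 = 0b10111010011
Split: l1_idx=5, l2_idx=6, offset=19
L1[5] = 0
L2[0][6] = 32
paddr = 32 * 32 + 19 = 1043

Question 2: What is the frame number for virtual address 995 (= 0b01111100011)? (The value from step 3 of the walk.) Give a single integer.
vaddr = 995: l1_idx=3, l2_idx=7
L1[3] = 2; L2[2][7] = 66

Answer: 66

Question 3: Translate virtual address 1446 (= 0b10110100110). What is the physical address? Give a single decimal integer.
vaddr = 1446 = 0b10110100110
Split: l1_idx=5, l2_idx=5, offset=6
L1[5] = 0
L2[0][5] = 11
paddr = 11 * 32 + 6 = 358

Answer: 358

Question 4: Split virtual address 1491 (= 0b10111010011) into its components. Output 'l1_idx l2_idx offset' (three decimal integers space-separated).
vaddr = 1491 = 0b10111010011
  top 3 bits -> l1_idx = 5
  next 3 bits -> l2_idx = 6
  bottom 5 bits -> offset = 19

Answer: 5 6 19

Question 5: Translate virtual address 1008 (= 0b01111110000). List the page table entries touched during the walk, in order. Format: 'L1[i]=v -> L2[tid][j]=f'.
Answer: L1[3]=2 -> L2[2][7]=66

Derivation:
vaddr = 1008 = 0b01111110000
Split: l1_idx=3, l2_idx=7, offset=16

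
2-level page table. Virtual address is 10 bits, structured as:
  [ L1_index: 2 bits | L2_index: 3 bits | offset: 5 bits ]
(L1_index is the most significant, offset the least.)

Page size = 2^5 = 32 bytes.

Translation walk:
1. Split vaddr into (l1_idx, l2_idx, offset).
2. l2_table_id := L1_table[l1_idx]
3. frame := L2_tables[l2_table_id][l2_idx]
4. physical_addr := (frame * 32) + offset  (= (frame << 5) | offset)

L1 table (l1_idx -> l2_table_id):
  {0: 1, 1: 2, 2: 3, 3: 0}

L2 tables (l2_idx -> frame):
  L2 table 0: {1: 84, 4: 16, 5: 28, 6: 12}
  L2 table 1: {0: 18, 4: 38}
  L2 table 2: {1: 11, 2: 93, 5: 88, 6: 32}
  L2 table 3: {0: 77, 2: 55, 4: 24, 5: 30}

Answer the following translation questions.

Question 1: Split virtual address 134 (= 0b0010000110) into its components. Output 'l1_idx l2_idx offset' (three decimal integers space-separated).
vaddr = 134 = 0b0010000110
  top 2 bits -> l1_idx = 0
  next 3 bits -> l2_idx = 4
  bottom 5 bits -> offset = 6

Answer: 0 4 6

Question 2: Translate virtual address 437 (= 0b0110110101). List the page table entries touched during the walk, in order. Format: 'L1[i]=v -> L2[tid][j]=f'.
vaddr = 437 = 0b0110110101
Split: l1_idx=1, l2_idx=5, offset=21

Answer: L1[1]=2 -> L2[2][5]=88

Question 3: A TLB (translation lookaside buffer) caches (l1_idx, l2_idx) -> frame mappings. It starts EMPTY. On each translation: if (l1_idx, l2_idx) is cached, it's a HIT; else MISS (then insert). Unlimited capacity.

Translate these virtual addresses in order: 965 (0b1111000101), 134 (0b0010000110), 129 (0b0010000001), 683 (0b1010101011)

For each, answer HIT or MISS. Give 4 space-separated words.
vaddr=965: (3,6) not in TLB -> MISS, insert
vaddr=134: (0,4) not in TLB -> MISS, insert
vaddr=129: (0,4) in TLB -> HIT
vaddr=683: (2,5) not in TLB -> MISS, insert

Answer: MISS MISS HIT MISS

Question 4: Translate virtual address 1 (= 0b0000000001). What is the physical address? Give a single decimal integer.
Answer: 577

Derivation:
vaddr = 1 = 0b0000000001
Split: l1_idx=0, l2_idx=0, offset=1
L1[0] = 1
L2[1][0] = 18
paddr = 18 * 32 + 1 = 577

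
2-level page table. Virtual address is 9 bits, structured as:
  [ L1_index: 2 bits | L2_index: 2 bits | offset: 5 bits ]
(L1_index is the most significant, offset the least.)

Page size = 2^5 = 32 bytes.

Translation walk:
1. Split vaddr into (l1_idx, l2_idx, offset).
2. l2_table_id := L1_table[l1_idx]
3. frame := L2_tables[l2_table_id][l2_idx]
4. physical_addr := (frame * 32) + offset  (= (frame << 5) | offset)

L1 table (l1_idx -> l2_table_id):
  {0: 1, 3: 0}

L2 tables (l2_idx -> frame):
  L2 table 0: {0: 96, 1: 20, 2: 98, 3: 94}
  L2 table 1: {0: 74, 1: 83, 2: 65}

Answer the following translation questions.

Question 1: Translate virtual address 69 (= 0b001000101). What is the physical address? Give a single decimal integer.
vaddr = 69 = 0b001000101
Split: l1_idx=0, l2_idx=2, offset=5
L1[0] = 1
L2[1][2] = 65
paddr = 65 * 32 + 5 = 2085

Answer: 2085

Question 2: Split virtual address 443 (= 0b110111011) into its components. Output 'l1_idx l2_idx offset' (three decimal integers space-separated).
Answer: 3 1 27

Derivation:
vaddr = 443 = 0b110111011
  top 2 bits -> l1_idx = 3
  next 2 bits -> l2_idx = 1
  bottom 5 bits -> offset = 27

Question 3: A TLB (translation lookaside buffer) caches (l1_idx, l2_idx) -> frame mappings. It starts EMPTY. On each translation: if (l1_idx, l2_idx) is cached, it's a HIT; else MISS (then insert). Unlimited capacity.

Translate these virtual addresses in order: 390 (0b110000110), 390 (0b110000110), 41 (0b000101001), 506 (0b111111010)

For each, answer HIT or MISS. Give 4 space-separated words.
vaddr=390: (3,0) not in TLB -> MISS, insert
vaddr=390: (3,0) in TLB -> HIT
vaddr=41: (0,1) not in TLB -> MISS, insert
vaddr=506: (3,3) not in TLB -> MISS, insert

Answer: MISS HIT MISS MISS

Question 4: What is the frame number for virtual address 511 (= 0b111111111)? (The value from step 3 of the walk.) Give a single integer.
Answer: 94

Derivation:
vaddr = 511: l1_idx=3, l2_idx=3
L1[3] = 0; L2[0][3] = 94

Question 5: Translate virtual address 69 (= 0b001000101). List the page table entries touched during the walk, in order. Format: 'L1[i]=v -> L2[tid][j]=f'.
Answer: L1[0]=1 -> L2[1][2]=65

Derivation:
vaddr = 69 = 0b001000101
Split: l1_idx=0, l2_idx=2, offset=5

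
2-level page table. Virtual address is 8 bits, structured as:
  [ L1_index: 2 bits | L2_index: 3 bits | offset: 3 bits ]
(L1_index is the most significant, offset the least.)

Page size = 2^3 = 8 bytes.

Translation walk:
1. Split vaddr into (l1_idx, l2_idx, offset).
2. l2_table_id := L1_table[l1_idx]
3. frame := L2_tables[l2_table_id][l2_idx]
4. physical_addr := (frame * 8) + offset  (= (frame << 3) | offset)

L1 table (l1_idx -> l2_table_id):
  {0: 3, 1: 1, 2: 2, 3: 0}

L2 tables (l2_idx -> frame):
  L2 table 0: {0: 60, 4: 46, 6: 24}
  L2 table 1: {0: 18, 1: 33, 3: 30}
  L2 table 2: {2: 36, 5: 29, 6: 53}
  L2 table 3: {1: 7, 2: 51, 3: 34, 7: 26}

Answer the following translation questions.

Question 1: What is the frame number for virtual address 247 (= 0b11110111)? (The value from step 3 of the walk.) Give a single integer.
vaddr = 247: l1_idx=3, l2_idx=6
L1[3] = 0; L2[0][6] = 24

Answer: 24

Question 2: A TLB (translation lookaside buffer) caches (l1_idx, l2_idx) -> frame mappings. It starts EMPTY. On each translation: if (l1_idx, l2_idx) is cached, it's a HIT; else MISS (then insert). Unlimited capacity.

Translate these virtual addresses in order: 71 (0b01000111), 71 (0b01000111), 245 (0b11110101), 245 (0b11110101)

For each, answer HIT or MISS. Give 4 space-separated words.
vaddr=71: (1,0) not in TLB -> MISS, insert
vaddr=71: (1,0) in TLB -> HIT
vaddr=245: (3,6) not in TLB -> MISS, insert
vaddr=245: (3,6) in TLB -> HIT

Answer: MISS HIT MISS HIT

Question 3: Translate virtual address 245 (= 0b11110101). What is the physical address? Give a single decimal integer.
vaddr = 245 = 0b11110101
Split: l1_idx=3, l2_idx=6, offset=5
L1[3] = 0
L2[0][6] = 24
paddr = 24 * 8 + 5 = 197

Answer: 197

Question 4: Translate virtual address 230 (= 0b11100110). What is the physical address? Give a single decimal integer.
vaddr = 230 = 0b11100110
Split: l1_idx=3, l2_idx=4, offset=6
L1[3] = 0
L2[0][4] = 46
paddr = 46 * 8 + 6 = 374

Answer: 374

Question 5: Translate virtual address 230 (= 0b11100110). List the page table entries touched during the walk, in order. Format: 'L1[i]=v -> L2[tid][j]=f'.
Answer: L1[3]=0 -> L2[0][4]=46

Derivation:
vaddr = 230 = 0b11100110
Split: l1_idx=3, l2_idx=4, offset=6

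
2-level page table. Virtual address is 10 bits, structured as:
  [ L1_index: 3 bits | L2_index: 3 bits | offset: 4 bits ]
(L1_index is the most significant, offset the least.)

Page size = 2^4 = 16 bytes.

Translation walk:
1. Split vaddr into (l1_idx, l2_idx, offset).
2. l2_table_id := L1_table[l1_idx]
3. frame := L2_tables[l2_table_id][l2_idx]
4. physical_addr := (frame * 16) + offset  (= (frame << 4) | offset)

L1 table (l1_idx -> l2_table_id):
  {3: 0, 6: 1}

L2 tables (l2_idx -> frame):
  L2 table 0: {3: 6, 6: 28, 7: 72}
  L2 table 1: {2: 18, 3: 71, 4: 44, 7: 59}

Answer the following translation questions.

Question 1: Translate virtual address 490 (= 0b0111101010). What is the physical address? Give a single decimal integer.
vaddr = 490 = 0b0111101010
Split: l1_idx=3, l2_idx=6, offset=10
L1[3] = 0
L2[0][6] = 28
paddr = 28 * 16 + 10 = 458

Answer: 458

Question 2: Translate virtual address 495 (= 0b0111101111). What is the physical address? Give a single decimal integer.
vaddr = 495 = 0b0111101111
Split: l1_idx=3, l2_idx=6, offset=15
L1[3] = 0
L2[0][6] = 28
paddr = 28 * 16 + 15 = 463

Answer: 463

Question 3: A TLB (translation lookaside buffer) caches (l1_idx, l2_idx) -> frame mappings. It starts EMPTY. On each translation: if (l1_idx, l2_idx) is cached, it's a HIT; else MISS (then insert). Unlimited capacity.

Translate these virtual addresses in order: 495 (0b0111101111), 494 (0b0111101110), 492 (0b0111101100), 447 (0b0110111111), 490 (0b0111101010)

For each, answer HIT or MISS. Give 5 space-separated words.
Answer: MISS HIT HIT MISS HIT

Derivation:
vaddr=495: (3,6) not in TLB -> MISS, insert
vaddr=494: (3,6) in TLB -> HIT
vaddr=492: (3,6) in TLB -> HIT
vaddr=447: (3,3) not in TLB -> MISS, insert
vaddr=490: (3,6) in TLB -> HIT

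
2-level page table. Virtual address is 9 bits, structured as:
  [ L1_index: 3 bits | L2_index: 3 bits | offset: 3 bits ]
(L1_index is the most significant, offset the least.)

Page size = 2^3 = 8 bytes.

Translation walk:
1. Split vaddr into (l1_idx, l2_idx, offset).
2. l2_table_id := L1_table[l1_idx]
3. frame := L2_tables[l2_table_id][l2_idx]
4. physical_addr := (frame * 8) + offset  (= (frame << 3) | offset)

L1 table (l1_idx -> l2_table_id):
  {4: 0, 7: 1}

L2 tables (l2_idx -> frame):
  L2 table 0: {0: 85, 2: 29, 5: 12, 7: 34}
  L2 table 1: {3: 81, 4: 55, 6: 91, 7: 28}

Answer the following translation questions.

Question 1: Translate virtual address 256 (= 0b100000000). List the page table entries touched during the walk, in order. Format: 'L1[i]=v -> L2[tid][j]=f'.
vaddr = 256 = 0b100000000
Split: l1_idx=4, l2_idx=0, offset=0

Answer: L1[4]=0 -> L2[0][0]=85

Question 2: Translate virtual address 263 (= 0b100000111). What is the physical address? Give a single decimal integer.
Answer: 687

Derivation:
vaddr = 263 = 0b100000111
Split: l1_idx=4, l2_idx=0, offset=7
L1[4] = 0
L2[0][0] = 85
paddr = 85 * 8 + 7 = 687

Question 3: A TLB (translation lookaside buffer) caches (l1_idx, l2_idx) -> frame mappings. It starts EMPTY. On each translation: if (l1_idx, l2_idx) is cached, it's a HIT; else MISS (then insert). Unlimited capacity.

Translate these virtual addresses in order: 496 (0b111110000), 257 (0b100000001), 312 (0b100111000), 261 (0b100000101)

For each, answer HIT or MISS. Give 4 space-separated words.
vaddr=496: (7,6) not in TLB -> MISS, insert
vaddr=257: (4,0) not in TLB -> MISS, insert
vaddr=312: (4,7) not in TLB -> MISS, insert
vaddr=261: (4,0) in TLB -> HIT

Answer: MISS MISS MISS HIT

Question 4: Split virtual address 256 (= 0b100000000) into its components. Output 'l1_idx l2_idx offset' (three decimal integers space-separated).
vaddr = 256 = 0b100000000
  top 3 bits -> l1_idx = 4
  next 3 bits -> l2_idx = 0
  bottom 3 bits -> offset = 0

Answer: 4 0 0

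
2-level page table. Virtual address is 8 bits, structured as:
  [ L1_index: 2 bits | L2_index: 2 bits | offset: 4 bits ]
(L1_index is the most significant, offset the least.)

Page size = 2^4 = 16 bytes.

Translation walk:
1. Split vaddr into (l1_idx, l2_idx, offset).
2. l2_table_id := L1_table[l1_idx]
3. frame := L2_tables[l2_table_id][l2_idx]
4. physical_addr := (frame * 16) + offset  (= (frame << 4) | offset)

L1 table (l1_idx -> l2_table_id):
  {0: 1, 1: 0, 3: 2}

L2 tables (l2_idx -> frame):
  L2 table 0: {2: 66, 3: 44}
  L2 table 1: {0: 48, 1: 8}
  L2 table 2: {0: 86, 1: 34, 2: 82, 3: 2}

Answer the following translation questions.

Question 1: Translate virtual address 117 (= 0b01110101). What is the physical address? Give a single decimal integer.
vaddr = 117 = 0b01110101
Split: l1_idx=1, l2_idx=3, offset=5
L1[1] = 0
L2[0][3] = 44
paddr = 44 * 16 + 5 = 709

Answer: 709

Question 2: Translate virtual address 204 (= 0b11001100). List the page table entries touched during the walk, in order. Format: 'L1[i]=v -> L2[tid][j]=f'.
vaddr = 204 = 0b11001100
Split: l1_idx=3, l2_idx=0, offset=12

Answer: L1[3]=2 -> L2[2][0]=86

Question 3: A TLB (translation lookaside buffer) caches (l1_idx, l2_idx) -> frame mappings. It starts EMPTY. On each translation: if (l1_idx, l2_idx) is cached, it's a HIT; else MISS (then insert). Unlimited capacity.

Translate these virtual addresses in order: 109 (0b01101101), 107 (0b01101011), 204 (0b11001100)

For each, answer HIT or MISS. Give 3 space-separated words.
Answer: MISS HIT MISS

Derivation:
vaddr=109: (1,2) not in TLB -> MISS, insert
vaddr=107: (1,2) in TLB -> HIT
vaddr=204: (3,0) not in TLB -> MISS, insert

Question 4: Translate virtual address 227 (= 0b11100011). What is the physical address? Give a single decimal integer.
vaddr = 227 = 0b11100011
Split: l1_idx=3, l2_idx=2, offset=3
L1[3] = 2
L2[2][2] = 82
paddr = 82 * 16 + 3 = 1315

Answer: 1315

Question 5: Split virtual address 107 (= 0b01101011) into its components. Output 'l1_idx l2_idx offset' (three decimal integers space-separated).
Answer: 1 2 11

Derivation:
vaddr = 107 = 0b01101011
  top 2 bits -> l1_idx = 1
  next 2 bits -> l2_idx = 2
  bottom 4 bits -> offset = 11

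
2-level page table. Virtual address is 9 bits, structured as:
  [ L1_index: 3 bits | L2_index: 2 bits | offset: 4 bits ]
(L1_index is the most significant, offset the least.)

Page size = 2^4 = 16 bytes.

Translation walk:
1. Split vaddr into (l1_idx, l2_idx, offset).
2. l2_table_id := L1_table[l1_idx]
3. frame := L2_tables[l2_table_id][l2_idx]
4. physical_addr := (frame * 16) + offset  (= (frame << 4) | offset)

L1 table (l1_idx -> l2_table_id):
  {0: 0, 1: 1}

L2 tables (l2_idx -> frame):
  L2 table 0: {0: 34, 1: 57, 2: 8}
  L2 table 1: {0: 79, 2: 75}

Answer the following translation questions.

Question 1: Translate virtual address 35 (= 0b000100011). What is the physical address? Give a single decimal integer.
vaddr = 35 = 0b000100011
Split: l1_idx=0, l2_idx=2, offset=3
L1[0] = 0
L2[0][2] = 8
paddr = 8 * 16 + 3 = 131

Answer: 131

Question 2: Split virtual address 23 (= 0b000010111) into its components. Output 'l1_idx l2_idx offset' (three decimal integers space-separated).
Answer: 0 1 7

Derivation:
vaddr = 23 = 0b000010111
  top 3 bits -> l1_idx = 0
  next 2 bits -> l2_idx = 1
  bottom 4 bits -> offset = 7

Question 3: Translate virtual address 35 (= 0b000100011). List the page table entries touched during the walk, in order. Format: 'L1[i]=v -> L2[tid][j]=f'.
vaddr = 35 = 0b000100011
Split: l1_idx=0, l2_idx=2, offset=3

Answer: L1[0]=0 -> L2[0][2]=8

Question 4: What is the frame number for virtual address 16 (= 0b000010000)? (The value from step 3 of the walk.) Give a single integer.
vaddr = 16: l1_idx=0, l2_idx=1
L1[0] = 0; L2[0][1] = 57

Answer: 57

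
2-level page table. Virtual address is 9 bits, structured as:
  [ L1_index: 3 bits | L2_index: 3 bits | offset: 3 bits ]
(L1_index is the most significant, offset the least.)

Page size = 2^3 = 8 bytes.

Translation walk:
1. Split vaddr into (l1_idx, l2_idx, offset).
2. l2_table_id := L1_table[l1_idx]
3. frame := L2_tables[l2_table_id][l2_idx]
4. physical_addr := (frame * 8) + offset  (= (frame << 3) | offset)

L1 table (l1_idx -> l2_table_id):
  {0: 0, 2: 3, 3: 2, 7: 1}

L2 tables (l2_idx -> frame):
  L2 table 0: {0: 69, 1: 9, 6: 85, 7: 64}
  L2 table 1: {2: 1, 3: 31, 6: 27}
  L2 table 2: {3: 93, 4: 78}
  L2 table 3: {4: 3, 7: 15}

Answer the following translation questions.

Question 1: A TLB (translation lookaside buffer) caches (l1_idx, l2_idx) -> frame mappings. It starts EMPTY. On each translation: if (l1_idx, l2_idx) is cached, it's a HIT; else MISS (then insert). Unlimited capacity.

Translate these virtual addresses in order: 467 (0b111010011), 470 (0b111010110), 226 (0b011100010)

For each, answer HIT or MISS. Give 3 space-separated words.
vaddr=467: (7,2) not in TLB -> MISS, insert
vaddr=470: (7,2) in TLB -> HIT
vaddr=226: (3,4) not in TLB -> MISS, insert

Answer: MISS HIT MISS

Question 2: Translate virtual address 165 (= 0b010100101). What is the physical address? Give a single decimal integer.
vaddr = 165 = 0b010100101
Split: l1_idx=2, l2_idx=4, offset=5
L1[2] = 3
L2[3][4] = 3
paddr = 3 * 8 + 5 = 29

Answer: 29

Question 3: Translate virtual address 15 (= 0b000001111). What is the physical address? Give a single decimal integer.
Answer: 79

Derivation:
vaddr = 15 = 0b000001111
Split: l1_idx=0, l2_idx=1, offset=7
L1[0] = 0
L2[0][1] = 9
paddr = 9 * 8 + 7 = 79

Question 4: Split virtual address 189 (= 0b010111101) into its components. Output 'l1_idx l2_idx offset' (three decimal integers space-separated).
vaddr = 189 = 0b010111101
  top 3 bits -> l1_idx = 2
  next 3 bits -> l2_idx = 7
  bottom 3 bits -> offset = 5

Answer: 2 7 5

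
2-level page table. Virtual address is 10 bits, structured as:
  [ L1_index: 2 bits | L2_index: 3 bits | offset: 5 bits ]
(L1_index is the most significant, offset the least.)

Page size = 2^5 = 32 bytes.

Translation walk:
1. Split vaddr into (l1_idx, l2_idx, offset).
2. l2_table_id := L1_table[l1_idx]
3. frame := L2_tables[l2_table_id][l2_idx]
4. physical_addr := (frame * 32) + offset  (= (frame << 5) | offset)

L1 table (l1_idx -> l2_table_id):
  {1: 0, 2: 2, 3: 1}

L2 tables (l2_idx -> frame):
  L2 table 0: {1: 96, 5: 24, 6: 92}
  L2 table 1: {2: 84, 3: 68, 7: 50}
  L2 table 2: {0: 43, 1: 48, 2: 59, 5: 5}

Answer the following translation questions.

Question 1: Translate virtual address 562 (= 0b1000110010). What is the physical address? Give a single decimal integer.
Answer: 1554

Derivation:
vaddr = 562 = 0b1000110010
Split: l1_idx=2, l2_idx=1, offset=18
L1[2] = 2
L2[2][1] = 48
paddr = 48 * 32 + 18 = 1554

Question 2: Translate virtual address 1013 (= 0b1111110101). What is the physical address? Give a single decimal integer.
Answer: 1621

Derivation:
vaddr = 1013 = 0b1111110101
Split: l1_idx=3, l2_idx=7, offset=21
L1[3] = 1
L2[1][7] = 50
paddr = 50 * 32 + 21 = 1621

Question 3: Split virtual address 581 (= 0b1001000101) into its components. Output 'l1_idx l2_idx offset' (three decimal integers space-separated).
vaddr = 581 = 0b1001000101
  top 2 bits -> l1_idx = 2
  next 3 bits -> l2_idx = 2
  bottom 5 bits -> offset = 5

Answer: 2 2 5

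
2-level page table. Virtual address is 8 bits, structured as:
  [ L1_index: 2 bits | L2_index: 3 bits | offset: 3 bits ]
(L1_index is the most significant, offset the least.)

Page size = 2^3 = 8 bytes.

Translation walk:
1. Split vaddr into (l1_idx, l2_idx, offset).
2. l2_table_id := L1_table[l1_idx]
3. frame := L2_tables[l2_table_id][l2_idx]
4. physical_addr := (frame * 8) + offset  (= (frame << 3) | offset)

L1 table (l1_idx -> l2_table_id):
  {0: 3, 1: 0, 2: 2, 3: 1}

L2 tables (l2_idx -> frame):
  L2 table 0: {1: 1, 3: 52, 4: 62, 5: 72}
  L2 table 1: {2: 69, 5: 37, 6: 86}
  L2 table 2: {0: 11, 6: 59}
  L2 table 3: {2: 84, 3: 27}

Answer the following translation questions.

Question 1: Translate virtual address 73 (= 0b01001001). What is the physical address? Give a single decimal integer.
Answer: 9

Derivation:
vaddr = 73 = 0b01001001
Split: l1_idx=1, l2_idx=1, offset=1
L1[1] = 0
L2[0][1] = 1
paddr = 1 * 8 + 1 = 9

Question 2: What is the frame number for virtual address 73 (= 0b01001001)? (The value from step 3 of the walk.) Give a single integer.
vaddr = 73: l1_idx=1, l2_idx=1
L1[1] = 0; L2[0][1] = 1

Answer: 1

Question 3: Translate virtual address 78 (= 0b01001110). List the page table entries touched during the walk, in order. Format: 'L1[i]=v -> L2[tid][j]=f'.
vaddr = 78 = 0b01001110
Split: l1_idx=1, l2_idx=1, offset=6

Answer: L1[1]=0 -> L2[0][1]=1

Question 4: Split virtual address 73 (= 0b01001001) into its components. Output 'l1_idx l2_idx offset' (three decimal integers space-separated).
Answer: 1 1 1

Derivation:
vaddr = 73 = 0b01001001
  top 2 bits -> l1_idx = 1
  next 3 bits -> l2_idx = 1
  bottom 3 bits -> offset = 1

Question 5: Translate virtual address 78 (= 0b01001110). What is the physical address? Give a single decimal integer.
vaddr = 78 = 0b01001110
Split: l1_idx=1, l2_idx=1, offset=6
L1[1] = 0
L2[0][1] = 1
paddr = 1 * 8 + 6 = 14

Answer: 14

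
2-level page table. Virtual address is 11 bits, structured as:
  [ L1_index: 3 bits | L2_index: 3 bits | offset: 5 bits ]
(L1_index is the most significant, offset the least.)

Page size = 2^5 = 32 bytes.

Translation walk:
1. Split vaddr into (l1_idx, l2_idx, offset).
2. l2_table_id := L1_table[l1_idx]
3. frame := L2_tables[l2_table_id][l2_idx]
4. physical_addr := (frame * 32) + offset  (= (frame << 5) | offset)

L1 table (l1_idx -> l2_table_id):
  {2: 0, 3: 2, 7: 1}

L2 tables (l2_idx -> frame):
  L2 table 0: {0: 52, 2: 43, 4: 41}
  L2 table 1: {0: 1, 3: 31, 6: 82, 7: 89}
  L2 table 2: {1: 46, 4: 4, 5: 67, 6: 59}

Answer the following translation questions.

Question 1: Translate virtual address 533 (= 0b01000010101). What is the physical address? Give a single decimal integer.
Answer: 1685

Derivation:
vaddr = 533 = 0b01000010101
Split: l1_idx=2, l2_idx=0, offset=21
L1[2] = 0
L2[0][0] = 52
paddr = 52 * 32 + 21 = 1685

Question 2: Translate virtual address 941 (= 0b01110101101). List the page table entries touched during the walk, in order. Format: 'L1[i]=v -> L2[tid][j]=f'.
Answer: L1[3]=2 -> L2[2][5]=67

Derivation:
vaddr = 941 = 0b01110101101
Split: l1_idx=3, l2_idx=5, offset=13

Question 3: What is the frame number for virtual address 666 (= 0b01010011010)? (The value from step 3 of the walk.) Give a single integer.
Answer: 41

Derivation:
vaddr = 666: l1_idx=2, l2_idx=4
L1[2] = 0; L2[0][4] = 41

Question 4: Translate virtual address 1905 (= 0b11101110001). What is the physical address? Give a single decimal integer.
vaddr = 1905 = 0b11101110001
Split: l1_idx=7, l2_idx=3, offset=17
L1[7] = 1
L2[1][3] = 31
paddr = 31 * 32 + 17 = 1009

Answer: 1009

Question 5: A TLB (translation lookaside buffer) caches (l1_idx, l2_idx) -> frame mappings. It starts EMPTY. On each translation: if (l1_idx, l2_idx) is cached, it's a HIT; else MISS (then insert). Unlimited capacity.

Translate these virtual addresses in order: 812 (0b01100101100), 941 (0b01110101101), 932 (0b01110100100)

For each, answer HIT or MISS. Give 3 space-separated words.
Answer: MISS MISS HIT

Derivation:
vaddr=812: (3,1) not in TLB -> MISS, insert
vaddr=941: (3,5) not in TLB -> MISS, insert
vaddr=932: (3,5) in TLB -> HIT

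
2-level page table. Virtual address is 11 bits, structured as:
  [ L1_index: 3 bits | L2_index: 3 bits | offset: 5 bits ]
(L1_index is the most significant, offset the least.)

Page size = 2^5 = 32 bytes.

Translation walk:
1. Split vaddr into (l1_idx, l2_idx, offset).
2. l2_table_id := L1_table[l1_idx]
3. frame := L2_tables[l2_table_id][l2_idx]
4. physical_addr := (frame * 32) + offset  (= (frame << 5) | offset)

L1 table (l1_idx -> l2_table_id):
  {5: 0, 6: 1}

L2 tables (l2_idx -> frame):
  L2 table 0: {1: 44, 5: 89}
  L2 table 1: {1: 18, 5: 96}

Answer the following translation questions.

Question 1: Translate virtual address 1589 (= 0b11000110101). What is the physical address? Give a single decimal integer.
vaddr = 1589 = 0b11000110101
Split: l1_idx=6, l2_idx=1, offset=21
L1[6] = 1
L2[1][1] = 18
paddr = 18 * 32 + 21 = 597

Answer: 597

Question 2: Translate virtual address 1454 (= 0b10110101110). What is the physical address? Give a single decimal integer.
vaddr = 1454 = 0b10110101110
Split: l1_idx=5, l2_idx=5, offset=14
L1[5] = 0
L2[0][5] = 89
paddr = 89 * 32 + 14 = 2862

Answer: 2862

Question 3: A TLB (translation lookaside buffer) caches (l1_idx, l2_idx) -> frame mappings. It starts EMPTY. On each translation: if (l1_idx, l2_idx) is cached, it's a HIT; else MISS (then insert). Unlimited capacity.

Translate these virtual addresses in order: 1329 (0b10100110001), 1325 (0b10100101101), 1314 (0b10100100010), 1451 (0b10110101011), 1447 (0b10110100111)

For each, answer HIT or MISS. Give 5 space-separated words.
vaddr=1329: (5,1) not in TLB -> MISS, insert
vaddr=1325: (5,1) in TLB -> HIT
vaddr=1314: (5,1) in TLB -> HIT
vaddr=1451: (5,5) not in TLB -> MISS, insert
vaddr=1447: (5,5) in TLB -> HIT

Answer: MISS HIT HIT MISS HIT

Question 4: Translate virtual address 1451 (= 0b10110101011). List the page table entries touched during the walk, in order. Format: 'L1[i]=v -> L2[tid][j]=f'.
vaddr = 1451 = 0b10110101011
Split: l1_idx=5, l2_idx=5, offset=11

Answer: L1[5]=0 -> L2[0][5]=89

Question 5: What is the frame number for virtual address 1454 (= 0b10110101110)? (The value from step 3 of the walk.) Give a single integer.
Answer: 89

Derivation:
vaddr = 1454: l1_idx=5, l2_idx=5
L1[5] = 0; L2[0][5] = 89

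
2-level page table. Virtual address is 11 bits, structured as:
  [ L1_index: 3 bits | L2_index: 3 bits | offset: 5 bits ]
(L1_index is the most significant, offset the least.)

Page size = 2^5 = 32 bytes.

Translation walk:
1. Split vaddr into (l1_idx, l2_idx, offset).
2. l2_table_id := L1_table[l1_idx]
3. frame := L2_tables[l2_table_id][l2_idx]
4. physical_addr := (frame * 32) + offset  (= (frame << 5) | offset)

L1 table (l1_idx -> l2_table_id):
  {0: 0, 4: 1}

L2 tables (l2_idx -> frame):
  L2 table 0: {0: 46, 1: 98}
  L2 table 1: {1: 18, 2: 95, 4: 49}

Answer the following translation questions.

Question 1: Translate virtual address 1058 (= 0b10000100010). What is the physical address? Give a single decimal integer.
vaddr = 1058 = 0b10000100010
Split: l1_idx=4, l2_idx=1, offset=2
L1[4] = 1
L2[1][1] = 18
paddr = 18 * 32 + 2 = 578

Answer: 578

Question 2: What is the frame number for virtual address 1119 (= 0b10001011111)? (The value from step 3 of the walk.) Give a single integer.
vaddr = 1119: l1_idx=4, l2_idx=2
L1[4] = 1; L2[1][2] = 95

Answer: 95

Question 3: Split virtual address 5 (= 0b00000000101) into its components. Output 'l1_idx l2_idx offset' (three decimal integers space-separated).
Answer: 0 0 5

Derivation:
vaddr = 5 = 0b00000000101
  top 3 bits -> l1_idx = 0
  next 3 bits -> l2_idx = 0
  bottom 5 bits -> offset = 5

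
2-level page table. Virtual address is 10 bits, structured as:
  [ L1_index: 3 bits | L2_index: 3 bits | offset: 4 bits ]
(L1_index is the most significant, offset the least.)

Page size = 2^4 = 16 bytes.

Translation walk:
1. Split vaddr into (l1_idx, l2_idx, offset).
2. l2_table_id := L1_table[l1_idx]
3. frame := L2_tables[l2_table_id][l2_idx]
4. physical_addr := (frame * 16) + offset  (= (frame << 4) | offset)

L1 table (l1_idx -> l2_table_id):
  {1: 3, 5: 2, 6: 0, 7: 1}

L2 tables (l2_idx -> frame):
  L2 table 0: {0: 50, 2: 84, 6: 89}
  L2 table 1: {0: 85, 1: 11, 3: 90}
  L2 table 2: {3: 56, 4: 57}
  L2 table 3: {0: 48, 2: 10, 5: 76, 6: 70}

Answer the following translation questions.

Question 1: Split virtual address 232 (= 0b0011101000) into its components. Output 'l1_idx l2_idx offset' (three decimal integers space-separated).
Answer: 1 6 8

Derivation:
vaddr = 232 = 0b0011101000
  top 3 bits -> l1_idx = 1
  next 3 bits -> l2_idx = 6
  bottom 4 bits -> offset = 8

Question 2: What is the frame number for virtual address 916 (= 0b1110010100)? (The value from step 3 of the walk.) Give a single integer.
Answer: 11

Derivation:
vaddr = 916: l1_idx=7, l2_idx=1
L1[7] = 1; L2[1][1] = 11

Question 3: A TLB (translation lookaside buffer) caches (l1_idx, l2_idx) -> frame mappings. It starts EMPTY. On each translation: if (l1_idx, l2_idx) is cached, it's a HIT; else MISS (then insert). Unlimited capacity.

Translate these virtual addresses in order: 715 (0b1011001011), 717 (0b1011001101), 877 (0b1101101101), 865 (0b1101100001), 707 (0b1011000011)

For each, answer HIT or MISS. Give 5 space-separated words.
vaddr=715: (5,4) not in TLB -> MISS, insert
vaddr=717: (5,4) in TLB -> HIT
vaddr=877: (6,6) not in TLB -> MISS, insert
vaddr=865: (6,6) in TLB -> HIT
vaddr=707: (5,4) in TLB -> HIT

Answer: MISS HIT MISS HIT HIT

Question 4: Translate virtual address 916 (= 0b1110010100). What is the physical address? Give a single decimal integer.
Answer: 180

Derivation:
vaddr = 916 = 0b1110010100
Split: l1_idx=7, l2_idx=1, offset=4
L1[7] = 1
L2[1][1] = 11
paddr = 11 * 16 + 4 = 180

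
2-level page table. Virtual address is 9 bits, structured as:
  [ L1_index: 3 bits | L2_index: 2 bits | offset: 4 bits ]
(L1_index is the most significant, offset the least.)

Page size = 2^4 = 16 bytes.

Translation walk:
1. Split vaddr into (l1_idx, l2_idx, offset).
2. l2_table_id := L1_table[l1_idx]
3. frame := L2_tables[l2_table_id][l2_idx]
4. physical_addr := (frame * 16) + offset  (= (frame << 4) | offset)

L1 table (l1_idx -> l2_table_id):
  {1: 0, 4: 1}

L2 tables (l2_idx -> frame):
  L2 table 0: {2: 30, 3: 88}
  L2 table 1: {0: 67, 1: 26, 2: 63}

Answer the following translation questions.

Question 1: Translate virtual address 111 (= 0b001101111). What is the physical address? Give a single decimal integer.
Answer: 495

Derivation:
vaddr = 111 = 0b001101111
Split: l1_idx=1, l2_idx=2, offset=15
L1[1] = 0
L2[0][2] = 30
paddr = 30 * 16 + 15 = 495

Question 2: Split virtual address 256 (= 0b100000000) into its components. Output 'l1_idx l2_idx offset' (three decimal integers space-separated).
Answer: 4 0 0

Derivation:
vaddr = 256 = 0b100000000
  top 3 bits -> l1_idx = 4
  next 2 bits -> l2_idx = 0
  bottom 4 bits -> offset = 0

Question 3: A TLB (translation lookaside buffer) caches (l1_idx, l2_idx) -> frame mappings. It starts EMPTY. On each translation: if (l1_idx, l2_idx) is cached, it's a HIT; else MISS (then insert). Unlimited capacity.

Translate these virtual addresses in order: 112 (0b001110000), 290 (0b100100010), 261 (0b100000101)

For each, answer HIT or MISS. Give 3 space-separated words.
Answer: MISS MISS MISS

Derivation:
vaddr=112: (1,3) not in TLB -> MISS, insert
vaddr=290: (4,2) not in TLB -> MISS, insert
vaddr=261: (4,0) not in TLB -> MISS, insert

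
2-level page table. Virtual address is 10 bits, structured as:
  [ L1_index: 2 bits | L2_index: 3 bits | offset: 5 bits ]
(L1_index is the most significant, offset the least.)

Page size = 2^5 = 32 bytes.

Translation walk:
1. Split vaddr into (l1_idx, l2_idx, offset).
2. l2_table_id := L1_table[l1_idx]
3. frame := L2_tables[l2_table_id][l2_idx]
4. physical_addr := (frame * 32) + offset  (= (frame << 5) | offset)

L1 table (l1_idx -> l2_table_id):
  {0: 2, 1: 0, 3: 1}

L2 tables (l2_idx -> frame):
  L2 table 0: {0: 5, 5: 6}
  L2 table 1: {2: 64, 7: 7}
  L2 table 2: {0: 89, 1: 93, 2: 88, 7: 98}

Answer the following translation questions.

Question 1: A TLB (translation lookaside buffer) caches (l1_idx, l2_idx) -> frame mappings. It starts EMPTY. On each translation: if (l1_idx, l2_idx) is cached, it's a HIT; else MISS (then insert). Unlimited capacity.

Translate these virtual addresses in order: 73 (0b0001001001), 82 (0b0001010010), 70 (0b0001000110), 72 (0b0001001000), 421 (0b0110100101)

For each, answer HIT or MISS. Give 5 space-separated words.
Answer: MISS HIT HIT HIT MISS

Derivation:
vaddr=73: (0,2) not in TLB -> MISS, insert
vaddr=82: (0,2) in TLB -> HIT
vaddr=70: (0,2) in TLB -> HIT
vaddr=72: (0,2) in TLB -> HIT
vaddr=421: (1,5) not in TLB -> MISS, insert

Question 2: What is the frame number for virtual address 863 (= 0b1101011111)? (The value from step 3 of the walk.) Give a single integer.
Answer: 64

Derivation:
vaddr = 863: l1_idx=3, l2_idx=2
L1[3] = 1; L2[1][2] = 64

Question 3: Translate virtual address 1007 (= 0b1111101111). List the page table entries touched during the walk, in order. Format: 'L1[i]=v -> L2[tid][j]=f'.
vaddr = 1007 = 0b1111101111
Split: l1_idx=3, l2_idx=7, offset=15

Answer: L1[3]=1 -> L2[1][7]=7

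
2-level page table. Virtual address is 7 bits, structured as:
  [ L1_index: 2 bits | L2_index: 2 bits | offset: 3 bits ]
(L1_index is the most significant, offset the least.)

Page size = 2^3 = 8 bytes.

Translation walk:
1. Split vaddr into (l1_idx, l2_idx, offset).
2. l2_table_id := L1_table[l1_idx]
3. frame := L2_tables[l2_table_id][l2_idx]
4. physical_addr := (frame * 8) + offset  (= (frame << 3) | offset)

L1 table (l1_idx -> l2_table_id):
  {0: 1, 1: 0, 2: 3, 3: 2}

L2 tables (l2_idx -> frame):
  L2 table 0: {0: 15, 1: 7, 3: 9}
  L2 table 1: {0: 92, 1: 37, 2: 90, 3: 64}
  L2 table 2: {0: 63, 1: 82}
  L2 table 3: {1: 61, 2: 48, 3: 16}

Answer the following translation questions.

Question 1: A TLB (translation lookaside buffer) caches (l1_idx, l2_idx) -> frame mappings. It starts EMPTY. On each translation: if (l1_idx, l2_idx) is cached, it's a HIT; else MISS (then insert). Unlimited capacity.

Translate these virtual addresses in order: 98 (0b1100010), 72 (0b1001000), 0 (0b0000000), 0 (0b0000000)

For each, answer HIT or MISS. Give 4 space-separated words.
vaddr=98: (3,0) not in TLB -> MISS, insert
vaddr=72: (2,1) not in TLB -> MISS, insert
vaddr=0: (0,0) not in TLB -> MISS, insert
vaddr=0: (0,0) in TLB -> HIT

Answer: MISS MISS MISS HIT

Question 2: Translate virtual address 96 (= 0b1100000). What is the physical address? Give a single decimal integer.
Answer: 504

Derivation:
vaddr = 96 = 0b1100000
Split: l1_idx=3, l2_idx=0, offset=0
L1[3] = 2
L2[2][0] = 63
paddr = 63 * 8 + 0 = 504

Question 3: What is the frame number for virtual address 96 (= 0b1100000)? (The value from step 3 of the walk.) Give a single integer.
vaddr = 96: l1_idx=3, l2_idx=0
L1[3] = 2; L2[2][0] = 63

Answer: 63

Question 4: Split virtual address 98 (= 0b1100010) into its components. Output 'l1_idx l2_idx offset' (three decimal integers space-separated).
Answer: 3 0 2

Derivation:
vaddr = 98 = 0b1100010
  top 2 bits -> l1_idx = 3
  next 2 bits -> l2_idx = 0
  bottom 3 bits -> offset = 2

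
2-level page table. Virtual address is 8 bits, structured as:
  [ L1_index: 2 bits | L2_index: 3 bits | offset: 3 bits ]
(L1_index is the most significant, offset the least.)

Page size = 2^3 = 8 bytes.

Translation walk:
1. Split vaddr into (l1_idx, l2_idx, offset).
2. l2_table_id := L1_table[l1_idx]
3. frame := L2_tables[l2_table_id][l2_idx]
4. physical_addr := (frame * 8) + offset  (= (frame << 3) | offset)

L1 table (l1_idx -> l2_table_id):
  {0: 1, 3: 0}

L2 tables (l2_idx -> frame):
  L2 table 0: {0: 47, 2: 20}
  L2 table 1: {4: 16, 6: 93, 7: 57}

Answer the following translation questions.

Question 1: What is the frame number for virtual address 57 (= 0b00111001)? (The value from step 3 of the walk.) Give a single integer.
Answer: 57

Derivation:
vaddr = 57: l1_idx=0, l2_idx=7
L1[0] = 1; L2[1][7] = 57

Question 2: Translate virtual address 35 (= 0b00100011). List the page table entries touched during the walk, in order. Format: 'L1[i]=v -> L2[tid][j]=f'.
Answer: L1[0]=1 -> L2[1][4]=16

Derivation:
vaddr = 35 = 0b00100011
Split: l1_idx=0, l2_idx=4, offset=3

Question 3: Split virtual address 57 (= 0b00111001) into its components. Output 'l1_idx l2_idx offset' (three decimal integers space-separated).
Answer: 0 7 1

Derivation:
vaddr = 57 = 0b00111001
  top 2 bits -> l1_idx = 0
  next 3 bits -> l2_idx = 7
  bottom 3 bits -> offset = 1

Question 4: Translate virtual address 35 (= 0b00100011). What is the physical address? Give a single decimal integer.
vaddr = 35 = 0b00100011
Split: l1_idx=0, l2_idx=4, offset=3
L1[0] = 1
L2[1][4] = 16
paddr = 16 * 8 + 3 = 131

Answer: 131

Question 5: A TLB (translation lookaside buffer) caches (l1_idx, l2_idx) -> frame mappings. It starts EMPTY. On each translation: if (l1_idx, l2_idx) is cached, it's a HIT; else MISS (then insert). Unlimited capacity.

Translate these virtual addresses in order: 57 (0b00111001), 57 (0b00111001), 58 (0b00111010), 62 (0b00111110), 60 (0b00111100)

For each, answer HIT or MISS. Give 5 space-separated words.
Answer: MISS HIT HIT HIT HIT

Derivation:
vaddr=57: (0,7) not in TLB -> MISS, insert
vaddr=57: (0,7) in TLB -> HIT
vaddr=58: (0,7) in TLB -> HIT
vaddr=62: (0,7) in TLB -> HIT
vaddr=60: (0,7) in TLB -> HIT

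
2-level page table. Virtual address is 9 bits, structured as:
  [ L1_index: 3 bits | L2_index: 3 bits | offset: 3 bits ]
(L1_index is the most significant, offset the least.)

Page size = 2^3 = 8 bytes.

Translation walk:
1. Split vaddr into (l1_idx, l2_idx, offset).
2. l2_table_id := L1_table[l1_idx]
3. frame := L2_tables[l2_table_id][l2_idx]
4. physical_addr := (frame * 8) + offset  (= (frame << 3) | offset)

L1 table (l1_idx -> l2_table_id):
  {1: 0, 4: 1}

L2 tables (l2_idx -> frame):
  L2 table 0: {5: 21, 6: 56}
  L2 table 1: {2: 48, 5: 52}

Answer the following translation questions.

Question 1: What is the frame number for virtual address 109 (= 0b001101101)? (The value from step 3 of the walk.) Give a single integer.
vaddr = 109: l1_idx=1, l2_idx=5
L1[1] = 0; L2[0][5] = 21

Answer: 21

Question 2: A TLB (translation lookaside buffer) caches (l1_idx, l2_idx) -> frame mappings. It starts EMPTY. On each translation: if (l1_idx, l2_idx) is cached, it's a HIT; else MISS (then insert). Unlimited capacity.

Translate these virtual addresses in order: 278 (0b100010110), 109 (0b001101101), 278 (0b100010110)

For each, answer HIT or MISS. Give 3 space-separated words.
vaddr=278: (4,2) not in TLB -> MISS, insert
vaddr=109: (1,5) not in TLB -> MISS, insert
vaddr=278: (4,2) in TLB -> HIT

Answer: MISS MISS HIT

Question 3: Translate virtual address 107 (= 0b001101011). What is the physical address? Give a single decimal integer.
Answer: 171

Derivation:
vaddr = 107 = 0b001101011
Split: l1_idx=1, l2_idx=5, offset=3
L1[1] = 0
L2[0][5] = 21
paddr = 21 * 8 + 3 = 171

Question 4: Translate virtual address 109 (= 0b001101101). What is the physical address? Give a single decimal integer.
Answer: 173

Derivation:
vaddr = 109 = 0b001101101
Split: l1_idx=1, l2_idx=5, offset=5
L1[1] = 0
L2[0][5] = 21
paddr = 21 * 8 + 5 = 173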